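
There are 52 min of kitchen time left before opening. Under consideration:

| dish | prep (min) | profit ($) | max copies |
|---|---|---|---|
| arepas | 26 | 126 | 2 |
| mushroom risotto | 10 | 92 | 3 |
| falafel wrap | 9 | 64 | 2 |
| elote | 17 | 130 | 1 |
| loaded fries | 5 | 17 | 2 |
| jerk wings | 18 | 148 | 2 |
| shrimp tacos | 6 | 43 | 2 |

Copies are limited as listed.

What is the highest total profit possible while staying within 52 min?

Filling by ratio: 3×mushroom risotto + jerk wings for 424, with 4 min left unused.
Replace 2×mushroom risotto with jerk wings + shrimp tacos: the trade gains 7 net, giving 431 at 52 min.
Nothing else within 52 min beats 431.

431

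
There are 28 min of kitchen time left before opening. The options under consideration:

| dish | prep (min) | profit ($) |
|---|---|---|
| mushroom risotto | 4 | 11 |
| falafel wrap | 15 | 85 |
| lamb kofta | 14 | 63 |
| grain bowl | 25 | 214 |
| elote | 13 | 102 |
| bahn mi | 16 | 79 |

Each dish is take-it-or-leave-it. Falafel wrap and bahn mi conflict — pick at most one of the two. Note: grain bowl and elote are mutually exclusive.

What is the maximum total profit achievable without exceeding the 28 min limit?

Grain bowl uses 25 of the 28 min and totals 214.

214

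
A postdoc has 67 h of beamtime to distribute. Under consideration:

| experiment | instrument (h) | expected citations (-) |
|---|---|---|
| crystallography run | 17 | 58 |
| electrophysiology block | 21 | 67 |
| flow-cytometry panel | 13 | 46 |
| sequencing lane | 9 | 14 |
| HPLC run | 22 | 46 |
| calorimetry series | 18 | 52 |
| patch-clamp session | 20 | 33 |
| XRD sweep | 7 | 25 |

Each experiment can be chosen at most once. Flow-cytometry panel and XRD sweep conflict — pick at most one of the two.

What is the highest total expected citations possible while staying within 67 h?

Taking crystallography run + electrophysiology block + calorimetry series + XRD sweep: 63 h used, 202 in expected citations.
An exhaustive check of the 256 subsets confirms 202.

202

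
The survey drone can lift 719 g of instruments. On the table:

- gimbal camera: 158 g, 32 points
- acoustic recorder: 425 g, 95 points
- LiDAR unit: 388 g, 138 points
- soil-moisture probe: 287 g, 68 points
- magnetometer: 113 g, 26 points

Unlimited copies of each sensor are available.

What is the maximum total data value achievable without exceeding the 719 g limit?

Density check — LiDAR unit 0.36, soil-moisture probe 0.24, magnetometer 0.23, acoustic recorder 0.22 are the best per g.
LiDAR unit + soil-moisture probe uses 675 of the 719 g and totals 206.
No other feasible combination exceeds 206.

206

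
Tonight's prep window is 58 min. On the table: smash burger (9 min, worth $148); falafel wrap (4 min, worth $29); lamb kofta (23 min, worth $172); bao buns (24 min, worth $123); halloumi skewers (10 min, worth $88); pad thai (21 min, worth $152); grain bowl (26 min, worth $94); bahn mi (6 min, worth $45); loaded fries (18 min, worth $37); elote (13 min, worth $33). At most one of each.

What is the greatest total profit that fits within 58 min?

A density-first pass picks smash burger + falafel wrap + lamb kofta + halloumi skewers + bahn mi — 482 at 52 min.
Replace halloumi skewers and bahn mi with pad thai: the trade gains 19 net, giving 501 at 57 min.
The spare 1 min is too small for any remaining dish, and no exchange beats 501.

501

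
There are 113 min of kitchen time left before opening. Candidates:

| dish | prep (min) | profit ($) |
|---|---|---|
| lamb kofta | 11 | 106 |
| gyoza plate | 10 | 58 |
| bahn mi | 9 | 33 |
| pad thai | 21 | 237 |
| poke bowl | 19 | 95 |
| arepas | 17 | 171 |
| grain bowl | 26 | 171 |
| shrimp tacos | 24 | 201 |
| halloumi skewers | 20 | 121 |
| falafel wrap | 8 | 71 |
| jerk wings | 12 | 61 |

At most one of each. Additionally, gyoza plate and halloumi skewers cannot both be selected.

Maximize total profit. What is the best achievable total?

Greedy by ratio would take lamb kofta + pad thai + arepas + grain bowl + shrimp tacos + falafel wrap: 107 min used, total 957.
Replace grain bowl with halloumi skewers + jerk wings: the trade gains 11 net, giving 968 at 113 min.
Next best is lamb kofta + pad thai + arepas + grain bowl + shrimp tacos + falafel wrap at 957 (107 min) — short by 11.

968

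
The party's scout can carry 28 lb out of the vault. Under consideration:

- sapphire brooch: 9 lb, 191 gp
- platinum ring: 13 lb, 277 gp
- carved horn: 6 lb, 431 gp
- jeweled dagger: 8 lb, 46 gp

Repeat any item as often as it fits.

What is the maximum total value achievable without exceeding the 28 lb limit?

1724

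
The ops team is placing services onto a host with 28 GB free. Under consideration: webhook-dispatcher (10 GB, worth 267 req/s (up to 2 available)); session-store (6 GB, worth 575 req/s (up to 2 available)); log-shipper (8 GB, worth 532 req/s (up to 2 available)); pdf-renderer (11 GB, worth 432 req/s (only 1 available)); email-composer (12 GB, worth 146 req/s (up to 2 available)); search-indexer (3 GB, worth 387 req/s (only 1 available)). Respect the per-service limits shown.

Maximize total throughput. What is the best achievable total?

2214

A density-first pass picks 2×session-store + log-shipper + search-indexer — 2069 at 23 GB.
Dropping search-indexer frees 3 GB; slotting in log-shipper (8 GB) lifts the total to 2214 at 28 GB.
That's the maximum — no swap from here does better than 2214.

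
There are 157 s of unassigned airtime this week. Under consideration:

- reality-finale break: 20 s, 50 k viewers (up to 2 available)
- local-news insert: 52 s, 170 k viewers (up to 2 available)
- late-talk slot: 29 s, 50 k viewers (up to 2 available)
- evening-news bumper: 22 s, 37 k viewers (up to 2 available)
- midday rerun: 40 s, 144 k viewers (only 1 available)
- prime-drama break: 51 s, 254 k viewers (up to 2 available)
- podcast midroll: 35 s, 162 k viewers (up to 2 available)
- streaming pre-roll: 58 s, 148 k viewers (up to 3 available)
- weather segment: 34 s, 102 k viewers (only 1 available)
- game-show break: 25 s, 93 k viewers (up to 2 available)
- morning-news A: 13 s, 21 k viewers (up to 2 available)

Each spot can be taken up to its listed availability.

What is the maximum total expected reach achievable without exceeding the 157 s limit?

Reality-finale break + 2×prime-drama break + podcast midroll uses 157 of the 157 s and totals 720.
Every other selection either busts 157 s or exceeds an availability limit or fails to beat 720.

720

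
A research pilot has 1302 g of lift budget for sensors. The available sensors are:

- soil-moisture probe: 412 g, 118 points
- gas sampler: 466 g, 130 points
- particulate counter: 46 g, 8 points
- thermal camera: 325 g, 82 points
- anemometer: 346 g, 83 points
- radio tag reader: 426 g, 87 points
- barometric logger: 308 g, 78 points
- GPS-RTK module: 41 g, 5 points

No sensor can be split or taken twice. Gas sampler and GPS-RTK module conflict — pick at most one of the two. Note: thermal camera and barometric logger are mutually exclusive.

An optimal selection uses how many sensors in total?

The maximum data value within 1302 g is 339.
soil-moisture probe + gas sampler + particulate counter + anemometer hits 339 at 1270 g.
Any selection reaching 339 contains exactly 4 sensors.

4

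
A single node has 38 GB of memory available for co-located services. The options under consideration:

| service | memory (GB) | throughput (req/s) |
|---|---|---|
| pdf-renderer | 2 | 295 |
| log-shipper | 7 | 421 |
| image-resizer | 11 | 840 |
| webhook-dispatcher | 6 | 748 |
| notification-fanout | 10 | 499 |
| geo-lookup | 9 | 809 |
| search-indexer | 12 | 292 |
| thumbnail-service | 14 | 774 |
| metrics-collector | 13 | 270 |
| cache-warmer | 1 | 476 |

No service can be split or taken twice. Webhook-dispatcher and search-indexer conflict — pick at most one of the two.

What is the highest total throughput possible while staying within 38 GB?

3589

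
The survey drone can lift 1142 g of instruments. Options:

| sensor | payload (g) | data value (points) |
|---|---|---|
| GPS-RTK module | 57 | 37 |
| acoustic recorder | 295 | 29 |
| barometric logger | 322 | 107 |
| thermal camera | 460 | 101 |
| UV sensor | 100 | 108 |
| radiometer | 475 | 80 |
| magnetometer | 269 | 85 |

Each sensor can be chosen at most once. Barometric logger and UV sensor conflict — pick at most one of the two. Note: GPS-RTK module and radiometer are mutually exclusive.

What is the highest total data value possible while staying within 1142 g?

331

Best packing: GPS-RTK module + thermal camera + UV sensor + magnetometer — 886 g, 331 total.
Every other selection either busts 1142 g or breaks a pairing rule or fails to beat 331.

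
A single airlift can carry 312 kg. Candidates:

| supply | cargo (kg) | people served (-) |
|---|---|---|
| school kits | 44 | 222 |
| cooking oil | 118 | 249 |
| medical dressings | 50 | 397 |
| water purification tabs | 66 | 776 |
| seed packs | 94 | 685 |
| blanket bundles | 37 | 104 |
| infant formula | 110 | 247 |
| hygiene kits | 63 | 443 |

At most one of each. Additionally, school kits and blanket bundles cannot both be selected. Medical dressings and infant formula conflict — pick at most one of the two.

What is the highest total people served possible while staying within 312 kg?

2405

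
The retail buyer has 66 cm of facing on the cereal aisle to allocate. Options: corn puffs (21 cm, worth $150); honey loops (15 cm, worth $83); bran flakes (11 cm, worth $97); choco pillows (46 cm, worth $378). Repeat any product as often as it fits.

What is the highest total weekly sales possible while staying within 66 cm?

582

The ratio ordering already packs tightly: 6×bran flakes, 66 cm, 582.
Every other selection either busts 66 cm or fails to beat 582.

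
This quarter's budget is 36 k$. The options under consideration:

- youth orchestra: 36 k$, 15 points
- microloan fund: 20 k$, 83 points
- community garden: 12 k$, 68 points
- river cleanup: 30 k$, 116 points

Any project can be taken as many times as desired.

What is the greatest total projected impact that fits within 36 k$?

204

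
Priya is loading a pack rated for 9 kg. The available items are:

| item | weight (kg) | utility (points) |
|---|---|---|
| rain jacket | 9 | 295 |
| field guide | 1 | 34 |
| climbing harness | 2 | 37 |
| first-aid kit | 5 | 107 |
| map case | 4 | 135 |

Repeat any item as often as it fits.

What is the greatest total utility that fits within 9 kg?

306

The ratio ordering already packs tightly: 9×field guide, 9 kg, 306.
No other feasible combination exceeds 306.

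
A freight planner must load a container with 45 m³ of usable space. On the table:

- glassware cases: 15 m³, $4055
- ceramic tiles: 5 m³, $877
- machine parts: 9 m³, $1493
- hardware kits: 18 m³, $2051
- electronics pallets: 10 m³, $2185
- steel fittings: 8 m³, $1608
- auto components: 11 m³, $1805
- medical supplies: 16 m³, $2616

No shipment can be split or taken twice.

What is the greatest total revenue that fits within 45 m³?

Ranking by ratio (revenue/m³): glassware cases 270.33, electronics pallets 218.50, steel fittings 201.00.
Greedy by ratio would take glassware cases + ceramic tiles + electronics pallets + steel fittings: 38 m³ used, total 8725.
Dropping ceramic tiles frees 5 m³; slotting in auto components (11 m³) lifts the total to 9653 at 44 m³.

9653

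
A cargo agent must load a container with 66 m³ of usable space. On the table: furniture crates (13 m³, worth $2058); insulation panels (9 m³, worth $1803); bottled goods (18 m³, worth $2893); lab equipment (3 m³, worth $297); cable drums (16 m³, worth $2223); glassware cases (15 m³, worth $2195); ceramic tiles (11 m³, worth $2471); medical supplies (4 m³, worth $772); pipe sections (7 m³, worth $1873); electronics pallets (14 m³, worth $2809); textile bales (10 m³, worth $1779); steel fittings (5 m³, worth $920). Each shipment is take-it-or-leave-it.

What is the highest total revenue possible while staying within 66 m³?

13003

Filling by ratio: insulation panels + lab equipment + ceramic tiles + medical supplies + pipe sections + electronics pallets + textile bales + steel fittings for 12724, with 3 m³ left unused.
Dropping textile bales frees 10 m³; slotting in furniture crates (13 m³) lifts the total to 13003 at 66 m³.
Nothing else within 66 m³ beats 13003.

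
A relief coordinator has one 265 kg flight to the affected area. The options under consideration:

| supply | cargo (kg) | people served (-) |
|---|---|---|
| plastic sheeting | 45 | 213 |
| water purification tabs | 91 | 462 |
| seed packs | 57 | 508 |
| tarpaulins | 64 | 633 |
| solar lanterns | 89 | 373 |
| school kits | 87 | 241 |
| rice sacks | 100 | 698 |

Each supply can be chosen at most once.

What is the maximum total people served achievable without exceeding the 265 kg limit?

1839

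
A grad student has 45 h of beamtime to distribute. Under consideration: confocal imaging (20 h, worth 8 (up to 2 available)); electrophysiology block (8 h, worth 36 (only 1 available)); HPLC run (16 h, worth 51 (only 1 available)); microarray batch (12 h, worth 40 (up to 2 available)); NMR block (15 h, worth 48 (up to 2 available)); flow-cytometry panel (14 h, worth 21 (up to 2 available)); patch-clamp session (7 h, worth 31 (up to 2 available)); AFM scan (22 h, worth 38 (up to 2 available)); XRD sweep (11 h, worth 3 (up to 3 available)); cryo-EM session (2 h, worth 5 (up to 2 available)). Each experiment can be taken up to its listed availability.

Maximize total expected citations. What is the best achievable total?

163

The ratio heuristic lands on electrophysiology block + microarray batch + 2×patch-clamp session + 2×cryo-EM session (148) but leaves 7 h idle.
Dropping patch-clamp session and cryo-EM session frees 9 h; slotting in HPLC run (16 h) lifts the total to 163 at 45 h.
Every other selection either busts 45 h or exceeds an availability limit or fails to beat 163.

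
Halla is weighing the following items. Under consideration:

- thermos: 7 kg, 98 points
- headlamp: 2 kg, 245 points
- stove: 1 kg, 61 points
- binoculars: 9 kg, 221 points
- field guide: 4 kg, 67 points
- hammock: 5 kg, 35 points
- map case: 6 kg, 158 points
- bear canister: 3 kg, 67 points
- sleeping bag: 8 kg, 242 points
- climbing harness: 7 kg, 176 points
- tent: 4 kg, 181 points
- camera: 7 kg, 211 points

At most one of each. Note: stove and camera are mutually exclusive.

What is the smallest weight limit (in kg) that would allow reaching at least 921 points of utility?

Look for the lowest-weight combination reaching 921.
Taking headlamp + stove + binoculars + sleeping bag + tent gives 950 (≥ 921) for 24 kg.
No combination under 24 kg hits 921.

24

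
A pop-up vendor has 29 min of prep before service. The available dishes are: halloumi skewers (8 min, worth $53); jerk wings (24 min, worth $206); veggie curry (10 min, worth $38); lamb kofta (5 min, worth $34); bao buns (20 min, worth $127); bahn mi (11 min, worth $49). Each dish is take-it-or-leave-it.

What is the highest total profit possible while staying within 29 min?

Ranking by ratio (profit/min): jerk wings 8.58, lamb kofta 6.80, halloumi skewers 6.62.
Taking jerk wings + lamb kofta: 29 min used, 240 in profit.
Next best is jerk wings at 206 (24 min) — short by 34.

240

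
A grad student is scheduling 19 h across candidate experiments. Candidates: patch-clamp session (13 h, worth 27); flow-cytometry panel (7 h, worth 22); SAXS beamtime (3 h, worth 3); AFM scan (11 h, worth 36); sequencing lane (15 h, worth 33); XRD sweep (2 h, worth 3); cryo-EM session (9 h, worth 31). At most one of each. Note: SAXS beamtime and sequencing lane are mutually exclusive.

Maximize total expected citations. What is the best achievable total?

58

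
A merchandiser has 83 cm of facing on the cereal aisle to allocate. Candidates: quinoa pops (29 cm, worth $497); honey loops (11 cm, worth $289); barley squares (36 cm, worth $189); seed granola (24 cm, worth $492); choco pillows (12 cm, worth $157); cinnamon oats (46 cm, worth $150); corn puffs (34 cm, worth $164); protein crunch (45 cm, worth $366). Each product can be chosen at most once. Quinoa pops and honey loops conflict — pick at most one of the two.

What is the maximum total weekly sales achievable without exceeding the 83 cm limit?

1147

Best packing: honey loops + seed granola + protein crunch — 80 cm, 1147 total.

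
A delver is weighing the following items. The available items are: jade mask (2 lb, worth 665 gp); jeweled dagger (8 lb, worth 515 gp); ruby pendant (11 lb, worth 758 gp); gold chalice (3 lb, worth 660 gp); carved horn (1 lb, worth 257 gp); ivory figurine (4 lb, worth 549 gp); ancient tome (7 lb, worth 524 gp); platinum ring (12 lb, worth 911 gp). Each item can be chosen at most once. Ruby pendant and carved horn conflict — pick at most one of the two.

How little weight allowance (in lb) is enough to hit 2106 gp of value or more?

Minimise lb subject to total value ≥ 2106.
Taking jade mask + gold chalice + carved horn + ivory figurine gives 2131 (≥ 2106) for 10 lb.
No combination under 10 lb hits 2106.

10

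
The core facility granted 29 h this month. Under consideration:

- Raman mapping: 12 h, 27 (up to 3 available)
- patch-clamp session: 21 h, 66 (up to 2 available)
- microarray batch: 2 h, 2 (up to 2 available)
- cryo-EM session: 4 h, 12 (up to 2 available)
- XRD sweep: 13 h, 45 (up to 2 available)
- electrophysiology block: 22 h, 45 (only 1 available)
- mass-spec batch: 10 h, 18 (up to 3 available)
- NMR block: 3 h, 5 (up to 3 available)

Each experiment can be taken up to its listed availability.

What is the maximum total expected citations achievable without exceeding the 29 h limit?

95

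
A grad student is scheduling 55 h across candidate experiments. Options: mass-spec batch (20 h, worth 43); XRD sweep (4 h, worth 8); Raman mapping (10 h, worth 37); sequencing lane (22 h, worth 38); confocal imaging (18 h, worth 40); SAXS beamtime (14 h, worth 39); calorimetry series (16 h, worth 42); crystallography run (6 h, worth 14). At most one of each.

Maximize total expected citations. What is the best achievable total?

Density check — Raman mapping 3.70, SAXS beamtime 2.79, calorimetry series 2.62, crystallography run 2.33 are the best per h.
Taking the top-ratio experiments first gives XRD sweep + Raman mapping + SAXS beamtime + calorimetry series + crystallography run for 140 (50 h).
Replace calorimetry series with mass-spec batch: the trade gains 1 net, giving 141 at 54 h.
XRD sweep + Raman mapping + confocal imaging + calorimetry series + crystallography run (54 h) also reaches 141 — a tie, but nothing goes higher.

141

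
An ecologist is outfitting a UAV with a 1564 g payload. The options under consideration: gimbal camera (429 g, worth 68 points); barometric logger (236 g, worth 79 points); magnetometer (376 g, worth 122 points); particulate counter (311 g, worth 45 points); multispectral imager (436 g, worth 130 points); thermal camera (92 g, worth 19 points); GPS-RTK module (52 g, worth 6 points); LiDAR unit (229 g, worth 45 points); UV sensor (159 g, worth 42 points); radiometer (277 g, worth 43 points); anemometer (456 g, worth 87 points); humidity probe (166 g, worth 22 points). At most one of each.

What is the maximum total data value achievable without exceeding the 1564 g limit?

437

Density check — barometric logger 0.33, magnetometer 0.32, multispectral imager 0.30 are the best per g.
The ratio ordering already packs tightly: barometric logger + magnetometer + multispectral imager + thermal camera + LiDAR unit + UV sensor, 1528 g, 437.
The closest alternative, barometric logger + magnetometer + multispectral imager + GPS-RTK module + LiDAR unit + UV sensor, reaches only 424.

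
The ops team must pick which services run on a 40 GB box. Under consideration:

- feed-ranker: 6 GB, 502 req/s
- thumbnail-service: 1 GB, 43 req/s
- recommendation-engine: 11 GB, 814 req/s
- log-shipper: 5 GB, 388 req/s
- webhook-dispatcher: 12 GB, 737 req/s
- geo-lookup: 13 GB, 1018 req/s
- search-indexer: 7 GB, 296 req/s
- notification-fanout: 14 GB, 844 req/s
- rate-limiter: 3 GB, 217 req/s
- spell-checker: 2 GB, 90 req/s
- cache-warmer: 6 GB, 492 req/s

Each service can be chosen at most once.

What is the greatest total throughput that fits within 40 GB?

3086

A density-first pass picks feed-ranker + thumbnail-service + log-shipper + geo-lookup + rate-limiter + spell-checker + cache-warmer — 2750 at 36 GB.
Replace log-shipper and spell-checker with recommendation-engine: the trade gains 336 net, giving 3086 at 40 GB.
The closest alternative, feed-ranker + recommendation-engine + geo-lookup + rate-limiter + cache-warmer, reaches only 3043.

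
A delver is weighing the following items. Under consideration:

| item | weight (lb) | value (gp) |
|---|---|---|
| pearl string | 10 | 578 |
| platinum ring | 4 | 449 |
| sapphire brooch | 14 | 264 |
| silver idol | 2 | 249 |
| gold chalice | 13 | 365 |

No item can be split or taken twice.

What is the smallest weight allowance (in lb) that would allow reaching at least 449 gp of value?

Minimise lb subject to total value ≥ 449.
Taking platinum ring gives 449 (≥ 449) for 4 lb.
Below 4 lb the best achievable stays under 449.

4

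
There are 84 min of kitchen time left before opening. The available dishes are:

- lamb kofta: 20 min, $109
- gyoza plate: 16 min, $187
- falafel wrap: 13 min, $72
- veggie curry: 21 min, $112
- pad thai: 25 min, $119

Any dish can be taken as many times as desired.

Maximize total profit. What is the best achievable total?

935

Best packing: 5×gyoza plate — 80 min, 935 total.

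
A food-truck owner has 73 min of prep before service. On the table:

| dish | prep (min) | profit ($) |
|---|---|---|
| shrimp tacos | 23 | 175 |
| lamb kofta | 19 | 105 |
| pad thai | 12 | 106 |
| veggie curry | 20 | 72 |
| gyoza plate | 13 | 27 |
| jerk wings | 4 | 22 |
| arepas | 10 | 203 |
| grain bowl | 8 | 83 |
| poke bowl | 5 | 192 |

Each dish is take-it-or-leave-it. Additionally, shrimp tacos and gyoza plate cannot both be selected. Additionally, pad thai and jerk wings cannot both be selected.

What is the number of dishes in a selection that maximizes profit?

Best achievable profit is 781.
shrimp tacos + lamb kofta + pad thai + arepas + poke bowl hits 781 at 69 min.
Every optimal selection uses 5 dishes.

5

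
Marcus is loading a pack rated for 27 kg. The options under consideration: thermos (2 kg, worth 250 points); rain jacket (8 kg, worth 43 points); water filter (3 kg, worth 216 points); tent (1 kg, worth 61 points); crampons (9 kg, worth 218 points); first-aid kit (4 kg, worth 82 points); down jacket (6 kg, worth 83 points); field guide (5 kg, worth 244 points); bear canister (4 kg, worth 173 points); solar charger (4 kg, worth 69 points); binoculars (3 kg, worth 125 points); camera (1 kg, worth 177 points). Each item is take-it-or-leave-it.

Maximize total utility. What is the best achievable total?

1403

Greedy by ratio would take thermos + water filter + tent + first-aid kit + field guide + bear canister + solar charger + binoculars + camera: 27 kg used, total 1397.
The 9 kg tied up in tent and first-aid kit and solar charger is better spent on crampons — total rises to 1403 (27 kg).
No other feasible combination exceeds 1403.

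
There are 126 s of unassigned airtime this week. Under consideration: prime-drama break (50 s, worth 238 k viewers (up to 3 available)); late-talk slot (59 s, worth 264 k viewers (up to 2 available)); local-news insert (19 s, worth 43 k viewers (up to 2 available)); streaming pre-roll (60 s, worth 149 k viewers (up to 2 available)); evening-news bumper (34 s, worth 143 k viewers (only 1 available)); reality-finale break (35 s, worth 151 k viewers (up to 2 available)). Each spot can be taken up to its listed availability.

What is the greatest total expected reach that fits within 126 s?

Taking the top-ratio spots first gives 2×prime-drama break + local-news insert for 519 (119 s).
Replace prime-drama break and local-news insert with 2×reality-finale break: the trade gains 21 net, giving 540 at 120 s.

540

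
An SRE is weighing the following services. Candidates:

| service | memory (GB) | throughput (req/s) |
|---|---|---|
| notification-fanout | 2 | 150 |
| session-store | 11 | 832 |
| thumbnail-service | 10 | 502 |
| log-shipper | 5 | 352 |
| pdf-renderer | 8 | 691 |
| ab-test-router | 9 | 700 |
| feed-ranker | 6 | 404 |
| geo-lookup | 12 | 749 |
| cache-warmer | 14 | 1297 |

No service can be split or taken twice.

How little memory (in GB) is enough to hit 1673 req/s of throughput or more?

20

Minimise GB subject to total throughput ≥ 1673.
feed-ranker + cache-warmer: 1701 throughput at 20 GB.
No combination under 20 GB hits 1673.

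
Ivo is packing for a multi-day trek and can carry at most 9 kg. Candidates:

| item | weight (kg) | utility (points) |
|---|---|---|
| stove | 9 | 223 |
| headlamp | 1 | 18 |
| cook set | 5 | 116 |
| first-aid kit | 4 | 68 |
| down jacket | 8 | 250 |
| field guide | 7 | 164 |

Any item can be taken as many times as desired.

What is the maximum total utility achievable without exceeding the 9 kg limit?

268

Taking headlamp + down jacket: 9 kg used, 268 in utility.
No other feasible combination exceeds 268.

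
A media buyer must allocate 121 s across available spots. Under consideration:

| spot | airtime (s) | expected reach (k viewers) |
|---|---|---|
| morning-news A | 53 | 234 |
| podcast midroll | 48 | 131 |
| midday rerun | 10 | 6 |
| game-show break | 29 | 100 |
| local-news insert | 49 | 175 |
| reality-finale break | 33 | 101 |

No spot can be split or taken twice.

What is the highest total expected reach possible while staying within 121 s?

435

A density-first pass picks morning-news A + midday rerun + local-news insert — 415 at 112 s.
Replace midday rerun and local-news insert with game-show break + reality-finale break: the trade gains 20 net, giving 435 at 115 s.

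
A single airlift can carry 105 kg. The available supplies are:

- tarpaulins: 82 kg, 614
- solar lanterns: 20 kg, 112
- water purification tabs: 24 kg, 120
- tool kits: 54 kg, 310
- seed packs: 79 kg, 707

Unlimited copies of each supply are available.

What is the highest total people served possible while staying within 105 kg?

827

By people served per kg: seed packs 8.95, tarpaulins 7.49, tool kits 5.74 lead.
Taking the top-ratio supplies first gives solar lanterns + seed packs for 819 (99 kg).
Dropping solar lanterns frees 20 kg; slotting in water purification tabs (24 kg) lifts the total to 827 at 103 kg.
Every other selection either busts 105 kg or fails to beat 827.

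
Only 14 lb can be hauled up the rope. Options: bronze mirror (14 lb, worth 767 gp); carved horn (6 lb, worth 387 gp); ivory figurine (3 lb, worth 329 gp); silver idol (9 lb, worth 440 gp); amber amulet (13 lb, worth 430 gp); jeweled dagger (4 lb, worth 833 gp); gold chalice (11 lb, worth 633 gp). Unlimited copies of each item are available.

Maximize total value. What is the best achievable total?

2499

By value per lb: jeweled dagger 208.25, ivory figurine 109.67, carved horn 64.50, gold chalice 57.55 lead.
Best packing: 3×jeweled dagger — 12 lb, 2499 total.
Every other selection either busts 14 lb or fails to beat 2499.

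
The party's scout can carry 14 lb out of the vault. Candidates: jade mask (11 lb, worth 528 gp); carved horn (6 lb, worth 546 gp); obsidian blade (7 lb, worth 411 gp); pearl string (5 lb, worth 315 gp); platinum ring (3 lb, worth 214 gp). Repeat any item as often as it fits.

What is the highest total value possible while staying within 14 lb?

Ranking by ratio (value/lb): carved horn 91.00, platinum ring 71.33, pearl string 63.00.
The ratio ordering already packs tightly: 2×carved horn, 12 lb, 1092.
Every other selection either busts 14 lb or fails to beat 1092.

1092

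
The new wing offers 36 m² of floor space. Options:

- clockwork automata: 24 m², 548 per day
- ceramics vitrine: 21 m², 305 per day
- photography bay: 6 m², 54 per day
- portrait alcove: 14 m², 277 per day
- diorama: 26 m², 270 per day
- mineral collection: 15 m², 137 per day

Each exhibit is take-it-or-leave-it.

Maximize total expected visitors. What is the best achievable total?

Best packing: clockwork automata + photography bay — 30 m², 602 total.

602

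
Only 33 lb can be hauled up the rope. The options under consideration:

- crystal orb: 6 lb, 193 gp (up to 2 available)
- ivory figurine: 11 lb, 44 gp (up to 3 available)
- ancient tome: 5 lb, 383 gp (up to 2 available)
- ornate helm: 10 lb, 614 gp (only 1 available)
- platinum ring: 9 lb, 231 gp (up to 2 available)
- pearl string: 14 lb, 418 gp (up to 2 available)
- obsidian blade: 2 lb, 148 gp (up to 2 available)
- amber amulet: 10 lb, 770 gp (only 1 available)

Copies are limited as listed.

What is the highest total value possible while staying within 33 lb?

By value per lb: amber amulet 77.00, ancient tome 76.60, obsidian blade 74.00, ornate helm 61.40 lead.
A density-first pass picks crystal orb + 2×ancient tome + 2×obsidian blade + amber amulet — 2025 at 30 lb.
The 8 lb tied up in crystal orb and obsidian blade is better spent on ornate helm — total rises to 2298 (32 lb).
Every other selection either busts 33 lb or exceeds an availability limit or fails to beat 2298.

2298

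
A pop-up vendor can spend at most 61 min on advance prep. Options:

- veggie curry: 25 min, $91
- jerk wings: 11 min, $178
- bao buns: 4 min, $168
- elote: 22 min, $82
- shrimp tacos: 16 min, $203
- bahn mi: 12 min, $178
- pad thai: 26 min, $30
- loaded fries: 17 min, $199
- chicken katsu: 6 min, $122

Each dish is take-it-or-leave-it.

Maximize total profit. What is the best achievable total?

926

By profit per min: bao buns 42.00, chicken katsu 20.33, jerk wings 16.18 lead.
Filling by ratio: jerk wings + bao buns + shrimp tacos + bahn mi + chicken katsu for 849, with 12 min left unused.
Replace chicken katsu with loaded fries: the trade gains 77 net, giving 926 at 60 min.
Next best is jerk wings + bao buns + shrimp tacos + loaded fries + chicken katsu at 870 (54 min) — short by 56.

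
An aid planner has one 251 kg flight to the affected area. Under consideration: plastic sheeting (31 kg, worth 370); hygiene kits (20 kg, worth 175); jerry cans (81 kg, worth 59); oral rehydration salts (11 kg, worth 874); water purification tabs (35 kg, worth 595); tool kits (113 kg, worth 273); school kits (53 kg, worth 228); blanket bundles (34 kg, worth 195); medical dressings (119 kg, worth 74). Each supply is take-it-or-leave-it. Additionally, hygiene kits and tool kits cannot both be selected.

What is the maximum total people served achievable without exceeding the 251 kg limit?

2437

Taking plastic sheeting + hygiene kits + oral rehydration salts + water purification tabs + school kits + blanket bundles: 184 kg used, 2437 in people served.
Next best is plastic sheeting + oral rehydration salts + water purification tabs + tool kits + school kits at 2340 (243 kg) — short by 97.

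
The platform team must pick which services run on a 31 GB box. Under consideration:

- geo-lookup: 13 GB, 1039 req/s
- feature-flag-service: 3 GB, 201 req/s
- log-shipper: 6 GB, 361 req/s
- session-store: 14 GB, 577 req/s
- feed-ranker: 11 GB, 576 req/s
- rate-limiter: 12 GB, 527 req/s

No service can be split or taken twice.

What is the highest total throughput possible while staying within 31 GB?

Filling by ratio: geo-lookup + feature-flag-service + log-shipper for 1601, with 9 GB left unused.
Dropping feature-flag-service frees 3 GB; slotting in feed-ranker (11 GB) lifts the total to 1976 at 30 GB.
The spare 1 GB is too small for any remaining service, and no exchange beats 1976.

1976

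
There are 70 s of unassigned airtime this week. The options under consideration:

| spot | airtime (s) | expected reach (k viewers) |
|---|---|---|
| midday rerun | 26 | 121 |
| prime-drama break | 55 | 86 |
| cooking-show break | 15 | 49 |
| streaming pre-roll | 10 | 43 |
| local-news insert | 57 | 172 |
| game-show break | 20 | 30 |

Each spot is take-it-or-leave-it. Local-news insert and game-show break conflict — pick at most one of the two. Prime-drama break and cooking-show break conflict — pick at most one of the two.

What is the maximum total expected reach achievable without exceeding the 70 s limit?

215

The ratio heuristic lands on midday rerun + cooking-show break + streaming pre-roll (213) but leaves 19 s idle.
The 41 s tied up in midday rerun and cooking-show break is better spent on local-news insert — total rises to 215 (67 s).
No other feasible combination exceeds 215.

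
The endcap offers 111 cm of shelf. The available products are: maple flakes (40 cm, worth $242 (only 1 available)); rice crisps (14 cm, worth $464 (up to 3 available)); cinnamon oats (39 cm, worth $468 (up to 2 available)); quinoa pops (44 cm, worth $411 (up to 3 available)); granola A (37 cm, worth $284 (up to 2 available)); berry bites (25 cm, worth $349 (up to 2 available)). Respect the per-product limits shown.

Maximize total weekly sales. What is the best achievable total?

2209

Greedy by ratio would take 3×rice crisps + 2×berry bites: 92 cm used, total 2090.
Replace berry bites with cinnamon oats: the trade gains 119 net, giving 2209 at 106 cm.
No other feasible combination exceeds 2209.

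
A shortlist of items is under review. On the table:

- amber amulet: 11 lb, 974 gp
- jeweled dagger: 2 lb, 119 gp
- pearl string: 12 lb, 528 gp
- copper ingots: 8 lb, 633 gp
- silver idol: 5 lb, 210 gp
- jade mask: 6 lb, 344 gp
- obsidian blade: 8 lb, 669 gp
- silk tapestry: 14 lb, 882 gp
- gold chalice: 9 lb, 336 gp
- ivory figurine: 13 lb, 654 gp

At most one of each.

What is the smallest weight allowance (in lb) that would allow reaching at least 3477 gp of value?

47

Look for the lowest-weight combination reaching 3477.
amber amulet + copper ingots + jade mask + obsidian blade + silk tapestry reaches 3502 using 47 lb.
Any bundle with less than 47 lb falls short of 3477.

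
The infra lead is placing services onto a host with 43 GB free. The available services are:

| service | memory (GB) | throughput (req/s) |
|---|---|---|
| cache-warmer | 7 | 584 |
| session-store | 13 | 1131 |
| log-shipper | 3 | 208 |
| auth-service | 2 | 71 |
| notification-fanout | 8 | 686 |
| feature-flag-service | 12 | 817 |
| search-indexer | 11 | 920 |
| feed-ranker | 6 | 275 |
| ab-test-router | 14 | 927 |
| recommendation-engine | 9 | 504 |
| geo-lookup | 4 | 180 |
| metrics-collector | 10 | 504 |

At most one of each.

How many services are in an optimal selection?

5

Best achievable throughput is 3529.
One optimal bundle: cache-warmer + session-store + log-shipper + notification-fanout + search-indexer (42 GB).
Every optimal selection uses 5 services.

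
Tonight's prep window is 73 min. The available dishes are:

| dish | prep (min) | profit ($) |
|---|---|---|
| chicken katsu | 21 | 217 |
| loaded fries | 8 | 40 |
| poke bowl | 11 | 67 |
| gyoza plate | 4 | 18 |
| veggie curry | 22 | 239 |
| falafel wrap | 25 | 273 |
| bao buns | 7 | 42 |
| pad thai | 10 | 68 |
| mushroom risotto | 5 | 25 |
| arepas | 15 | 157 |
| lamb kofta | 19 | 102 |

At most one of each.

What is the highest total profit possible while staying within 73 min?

754

A density-first pass picks veggie curry + falafel wrap + pad thai + arepas — 737 at 72 min.
Replace pad thai and arepas with chicken katsu + mushroom risotto: the trade gains 17 net, giving 754 at 73 min.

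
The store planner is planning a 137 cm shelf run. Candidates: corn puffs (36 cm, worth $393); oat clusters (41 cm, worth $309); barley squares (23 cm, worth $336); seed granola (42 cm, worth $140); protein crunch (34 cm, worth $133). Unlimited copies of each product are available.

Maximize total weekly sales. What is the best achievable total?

1737

The ratio heuristic lands on 5×barley squares (1680) but leaves 22 cm idle.
Dropping barley squares frees 23 cm; slotting in corn puffs (36 cm) lifts the total to 1737 at 128 cm.
That's the maximum — no swap from here does better than 1737.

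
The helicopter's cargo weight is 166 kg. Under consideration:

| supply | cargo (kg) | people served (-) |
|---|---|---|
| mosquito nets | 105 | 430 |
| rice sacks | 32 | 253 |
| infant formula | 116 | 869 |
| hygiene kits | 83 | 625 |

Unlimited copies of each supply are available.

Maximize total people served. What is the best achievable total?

5×rice sacks uses 160 of the 166 kg and totals 1265.
The spare 6 kg is too small for any remaining supply, and no exchange beats 1265.

1265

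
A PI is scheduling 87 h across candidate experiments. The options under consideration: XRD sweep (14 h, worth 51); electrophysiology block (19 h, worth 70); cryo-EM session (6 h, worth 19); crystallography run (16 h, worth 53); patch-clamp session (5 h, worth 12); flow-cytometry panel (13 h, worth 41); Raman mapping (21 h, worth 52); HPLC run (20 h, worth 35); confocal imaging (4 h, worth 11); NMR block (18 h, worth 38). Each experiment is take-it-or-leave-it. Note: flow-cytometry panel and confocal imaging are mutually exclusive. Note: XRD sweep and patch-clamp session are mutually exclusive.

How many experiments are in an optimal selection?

6

Best achievable expected citations is 272.
XRD sweep + electrophysiology block + cryo-EM session + crystallography run + flow-cytometry panel + NMR block hits 272 at 86 h.
Any selection reaching 272 contains exactly 6 experiments.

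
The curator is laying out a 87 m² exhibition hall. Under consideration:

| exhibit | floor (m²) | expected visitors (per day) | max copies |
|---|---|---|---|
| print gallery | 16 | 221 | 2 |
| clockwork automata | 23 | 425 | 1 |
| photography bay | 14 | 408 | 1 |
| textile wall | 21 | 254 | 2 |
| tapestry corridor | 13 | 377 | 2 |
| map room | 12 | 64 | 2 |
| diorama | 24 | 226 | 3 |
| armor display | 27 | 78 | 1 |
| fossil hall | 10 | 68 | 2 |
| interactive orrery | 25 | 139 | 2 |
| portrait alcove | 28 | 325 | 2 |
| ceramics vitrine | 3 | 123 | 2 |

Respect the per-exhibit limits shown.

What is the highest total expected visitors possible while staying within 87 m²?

2054

Print gallery + clockwork automata + photography bay + 2×tapestry corridor + 2×ceramics vitrine uses 85 of the 87 m² and totals 2054.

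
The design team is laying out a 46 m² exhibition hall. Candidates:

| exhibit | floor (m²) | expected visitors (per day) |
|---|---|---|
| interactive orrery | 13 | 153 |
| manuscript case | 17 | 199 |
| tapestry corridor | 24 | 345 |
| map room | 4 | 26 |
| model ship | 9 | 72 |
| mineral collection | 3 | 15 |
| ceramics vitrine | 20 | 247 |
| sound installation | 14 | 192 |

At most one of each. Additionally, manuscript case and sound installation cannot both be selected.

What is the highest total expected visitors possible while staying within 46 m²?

592

Greedy by ratio would take tapestry corridor + map room + mineral collection + sound installation: 45 m² used, total 578.
Replace map room and mineral collection and sound installation with ceramics vitrine: the trade gains 14 net, giving 592 at 44 m².
An exhaustive check of the 256 subsets confirms 592.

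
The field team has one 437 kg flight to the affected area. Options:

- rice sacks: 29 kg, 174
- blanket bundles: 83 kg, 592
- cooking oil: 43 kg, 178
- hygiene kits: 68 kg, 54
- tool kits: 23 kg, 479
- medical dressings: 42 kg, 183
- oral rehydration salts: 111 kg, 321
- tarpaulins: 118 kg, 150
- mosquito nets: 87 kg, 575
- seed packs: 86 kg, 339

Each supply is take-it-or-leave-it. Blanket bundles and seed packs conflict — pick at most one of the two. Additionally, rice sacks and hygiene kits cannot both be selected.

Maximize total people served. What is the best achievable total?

Rice sacks + blanket bundles + cooking oil + tool kits + medical dressings + oral rehydration salts + mosquito nets uses 418 of the 437 kg and totals 2502.

2502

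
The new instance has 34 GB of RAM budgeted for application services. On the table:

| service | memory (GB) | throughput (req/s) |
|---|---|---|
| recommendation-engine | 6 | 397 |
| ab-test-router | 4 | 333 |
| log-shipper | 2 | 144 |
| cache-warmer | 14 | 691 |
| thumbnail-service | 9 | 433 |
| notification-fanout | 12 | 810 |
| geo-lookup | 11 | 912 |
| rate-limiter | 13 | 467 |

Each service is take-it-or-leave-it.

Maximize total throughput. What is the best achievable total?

2452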